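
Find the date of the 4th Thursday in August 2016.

2016-08-25

The first Thursday of August 2016 is August 4.
The 4th Thursday is 3 weeks later: 4 + 21 = 25.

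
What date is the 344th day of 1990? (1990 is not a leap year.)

Dec 10, 1990

Jan has 31 days (344 − 31 = 313 remain).
Feb has 28 days (313 − 28 = 285 remain).
Mar has 31 days (285 − 31 = 254 remain).
Apr has 30 days (254 − 30 = 224 remain).
May has 31 days (224 − 31 = 193 remain).
Jun has 30 days (193 − 30 = 163 remain).
Jul has 31 days (163 − 31 = 132 remain).
Aug has 31 days (132 − 31 = 101 remain).
Sep has 30 days (101 − 30 = 71 remain).
Oct has 31 days (71 − 31 = 40 remain).
Nov has 30 days (40 − 30 = 10 remain).
10 into Dec → Dec 10.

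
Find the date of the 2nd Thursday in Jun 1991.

Jun 1991 begins on a Saturday, so the first Thursday is Jun 6 (5 days later).
The 2nd Thursday is 1 weeks later: 6 + 7 = 13.

Jun 13, 1991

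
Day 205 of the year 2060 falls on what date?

January has 31 days (205 − 31 = 174 remain).
February has 29 days (174 − 29 = 145 remain).
March has 31 days (145 − 31 = 114 remain).
April has 30 days (114 − 30 = 84 remain).
May has 31 days (84 − 31 = 53 remain).
June has 30 days (53 − 30 = 23 remain).
23 into July → July 23.

2060-07-23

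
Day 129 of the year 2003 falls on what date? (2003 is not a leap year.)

Jan has 31 days (129 − 31 = 98 remain).
Feb has 28 days (98 − 28 = 70 remain).
Mar has 31 days (70 − 31 = 39 remain).
Apr has 30 days (39 − 30 = 9 remain).
9 into May → May 9.

May 9, 2003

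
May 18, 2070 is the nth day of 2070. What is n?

Days in months before May: 31 + 28 + 31 + 30 = 120.
Plus 18 days into May → day 138.

138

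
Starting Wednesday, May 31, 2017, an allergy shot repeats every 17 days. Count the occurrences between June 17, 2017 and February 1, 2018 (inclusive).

14

Occurrences land 17·i days after May 31, 2017 for i = 0, 1, 2, …
June 17, 2017 is 17 days after the start; 17 ÷ 17 = 1 remainder 0. First occurrence in the window: #2 on June 17, 2017 (1×17 = 17 days in).
February 1, 2018 is 246 days after the start; 246 ÷ 17 = 14 remainder 8. Last occurrence in the window: #15 on January 24, 2018.
Occurrences #2 through #15: 14 in total.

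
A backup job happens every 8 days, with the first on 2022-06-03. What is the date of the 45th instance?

The 45th occurrence is 44 intervals after the first: 44 × 8 = 352 days after 2022-06-03.
June has 30 days — 27 days to the end of June leaves 325.
July has 31 days (294 left).
August has 31 days (263 left).
September has 30 days (233 left).
October has 31 days (202 left).
November has 30 days (172 left).
December has 31 days (141 left).
January has 31 days (110 left).
February has 28 days (82 left).
March has 31 days (51 left).
April has 30 days (21 left).
21 days into May → 2023-05-21.

2023-05-21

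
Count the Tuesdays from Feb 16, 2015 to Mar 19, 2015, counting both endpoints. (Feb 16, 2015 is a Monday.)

5

Feb 16, 2015 is a Monday; the first Tuesday on or after it is Feb 17, 2015 (1 day later).
From Feb 17, 2015 to Mar 19, 2015: 11 + 19 = 30 days (rest of Feb, Mar).
30 ÷ 7 = 4 full weeks with remainder 2, so 4 more Tuesdays after the first → 5.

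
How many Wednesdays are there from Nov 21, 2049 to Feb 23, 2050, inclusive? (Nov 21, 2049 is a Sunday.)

Nov 21, 2049 is a Sunday; the first Wednesday on or after it is Nov 24, 2049 (3 days later).
From Nov 24, 2049 to Feb 23, 2050: 6 + 31 + 31 + 23 = 91 days (rest of Nov, Dec, Jan, Feb).
91 ÷ 7 = 13 full weeks with remainder 0, so 13 more Wednesdays after the first → 14.

14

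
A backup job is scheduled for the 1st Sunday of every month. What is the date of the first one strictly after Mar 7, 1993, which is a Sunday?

Apr 4, 1993

Mar 1993 starts on a Monday, so its 1st Sunday is Mar 7, 1993 (6 days in).
That is not after Mar 7, 1993, so look at Apr 1993.
Apr 1993 starts on a Thursday, so its 1st Sunday is Apr 4, 1993 (3 days in).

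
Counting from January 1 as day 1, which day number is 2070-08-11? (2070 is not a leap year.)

223

Days in months before August: 31 + 28 + 31 + 30 + 31 + 30 + 31 = 212.
Plus 11 days into August → day 223.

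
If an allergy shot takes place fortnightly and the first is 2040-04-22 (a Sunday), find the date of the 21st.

2041-01-27

The 21st occurrence is 20 intervals after the first: 20 × 14 = 280 days after 2040-04-22.
April has 30 days — 8 days to the end of April leaves 272.
May has 31 days (241 left).
June has 30 days (211 left).
July has 31 days (180 left).
August has 31 days (149 left).
September has 30 days (119 left).
October has 31 days (88 left).
November has 30 days (58 left).
December has 31 days (27 left).
27 days into January → 2041-01-27.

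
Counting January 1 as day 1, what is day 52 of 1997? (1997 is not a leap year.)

1997-02-21

January has 31 days (52 − 31 = 21 remain).
21 into February → February 21.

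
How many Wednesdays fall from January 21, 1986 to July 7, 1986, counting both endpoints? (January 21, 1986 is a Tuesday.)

24

January 21, 1986 is a Tuesday; the first Wednesday on or after it is January 22, 1986 (1 day later).
From January 22, 1986 to July 7, 1986: 9 + 28 + 31 + 30 + 31 + 30 + 7 = 166 days (rest of January, February, March, April, May, June, July).
166 ÷ 7 = 23 full weeks with remainder 5, so 23 more Wednesdays after the first → 24.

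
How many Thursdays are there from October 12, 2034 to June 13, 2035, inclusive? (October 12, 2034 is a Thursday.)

35

October 12, 2034 is a Thursday; the first Thursday on or after it is October 12, 2034.
From October 12, 2034 to June 13, 2035: 19 + 30 + 31 + 31 + 28 + 31 + 30 + 31 + 13 = 244 days (rest of October, November, December, January, February, March, April, May, June).
244 ÷ 7 = 34 full weeks with remainder 6, so 34 more Thursdays after the first → 35.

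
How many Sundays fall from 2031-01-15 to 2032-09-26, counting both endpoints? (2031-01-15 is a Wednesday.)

89

2031-01-15 is a Wednesday; the first Sunday on or after it is 2031-01-19 (4 days later).
From 2031-01-19 to 2032-09-26: 346 + 270 = 616 days (rest of 2031, to 2032-09-26 in 2032).
616 ÷ 7 = 88 full weeks with remainder 0, so 88 more Sundays after the first → 89.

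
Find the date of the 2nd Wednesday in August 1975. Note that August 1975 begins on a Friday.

August 1975 begins on a Friday, so the first Wednesday is August 6 (5 days later).
The 2nd Wednesday is 1 weeks later: 6 + 7 = 13.

August 13, 1975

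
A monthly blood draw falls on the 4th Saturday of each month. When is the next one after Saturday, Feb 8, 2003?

Feb 22, 2003

Feb 2003 starts on a Saturday; its first Saturday is the 1st, so the 4th Saturday is the 22nd — Feb 22, 2003.
Feb 22, 2003 is after Feb 8, 2003, so that is the next one.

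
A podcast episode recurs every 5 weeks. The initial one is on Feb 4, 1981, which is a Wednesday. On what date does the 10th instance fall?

Dec 16, 1981

The 10th occurrence is 9 intervals after the first: 9 × 35 = 315 days after Feb 4, 1981.
Feb has 28 days — 24 days to the end of Feb leaves 291.
Mar has 31 days (260 left).
Apr has 30 days (230 left).
May has 31 days (199 left).
Jun has 30 days (169 left).
Jul has 31 days (138 left).
Aug has 31 days (107 left).
Sep has 30 days (77 left).
Oct has 31 days (46 left).
Nov has 30 days (16 left).
16 days into Dec → Dec 16, 1981.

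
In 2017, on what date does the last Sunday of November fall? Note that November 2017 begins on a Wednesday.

November 26, 2017

November 2017 begins on a Wednesday, so the first Sunday is November 5 (4 days later).
November 2017 has 30 days. Adding weeks: 5, 12, 19, 26 — the last one ≤ 30 is the 26th.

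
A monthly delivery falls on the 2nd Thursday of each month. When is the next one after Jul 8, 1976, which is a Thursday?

Jul 1976 starts on a Thursday; its first Thursday is the 1st, so the 2nd Thursday is the 8th — Jul 8, 1976.
That is not after Jul 8, 1976, so look at Aug 1976.
Aug 1976 starts on a Sunday; its first Thursday is the 5th, so the 2nd Thursday is the 12th — Aug 12, 1976.

Aug 12, 1976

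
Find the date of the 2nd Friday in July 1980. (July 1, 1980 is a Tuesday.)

1980-07-11

July 1980 begins on a Tuesday, so the first Friday is July 4 (3 days later).
The 2nd Friday is 1 weeks later: 4 + 7 = 11.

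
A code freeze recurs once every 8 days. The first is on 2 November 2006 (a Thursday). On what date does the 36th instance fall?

9 August 2007

The 36th occurrence is 35 intervals after the first: 35 × 8 = 280 days after 2 November 2006.
November has 30 days — 28 days to the end of November leaves 252.
December has 31 days (221 left).
January has 31 days (190 left).
February has 28 days (162 left).
March has 31 days (131 left).
April has 30 days (101 left).
May has 31 days (70 left).
June has 30 days (40 left).
July has 31 days (9 left).
9 days into August → 9 August 2007.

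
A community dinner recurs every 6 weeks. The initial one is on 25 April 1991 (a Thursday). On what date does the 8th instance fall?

13 February 1992

The 8th occurrence is 7 intervals after the first: 7 × 42 = 294 days after 25 April 1991.
April has 30 days — 5 days to the end of April leaves 289.
May has 31 days (258 left).
June has 30 days (228 left).
July has 31 days (197 left).
August has 31 days (166 left).
September has 30 days (136 left).
October has 31 days (105 left).
November has 30 days (75 left).
December has 31 days (44 left).
January has 31 days (13 left).
13 days into February → 13 February 1992.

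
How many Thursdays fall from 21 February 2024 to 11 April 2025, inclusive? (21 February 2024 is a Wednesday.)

21 February 2024 is a Wednesday; the first Thursday on or after it is 22 February 2024 (1 day later).
From 22 February 2024 to 11 April 2025: 313 + 101 = 414 days (rest of 2024, to 11 April 2025 in 2025).
414 ÷ 7 = 59 full weeks with remainder 1, so 59 more Thursdays after the first → 60.

60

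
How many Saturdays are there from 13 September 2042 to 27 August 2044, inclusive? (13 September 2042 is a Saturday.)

13 September 2042 is a Saturday; the first Saturday on or after it is 13 September 2042.
From 13 September 2042 to 27 August 2044: 109 + 365 + 240 = 714 days (rest of 2042, 2043, to 27 August 2044 in 2044).
714 ÷ 7 = 102 full weeks with remainder 0, so 102 more Saturdays after the first → 103.

103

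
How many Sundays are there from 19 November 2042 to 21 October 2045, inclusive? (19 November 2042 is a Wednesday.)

19 November 2042 is a Wednesday; the first Sunday on or after it is 23 November 2042 (4 days later).
From 23 November 2042 to 21 October 2045: 38 + 365 + 366 + 294 = 1063 days (rest of 2042, 2043, 2044, to 21 October 2045 in 2045).
1063 ÷ 7 = 151 full weeks with remainder 6, so 151 more Sundays after the first → 152.

152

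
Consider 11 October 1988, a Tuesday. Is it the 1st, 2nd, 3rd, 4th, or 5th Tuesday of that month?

2nd

Day 11 falls in week ⌈11/7⌉ of the month.
Days 1–7 hold the 1st Tuesday, 8–14 the 2nd, 15–21 the 3rd, 22–28 the 4th, 29–31 the 5th.
11 is in the range for the 2nd.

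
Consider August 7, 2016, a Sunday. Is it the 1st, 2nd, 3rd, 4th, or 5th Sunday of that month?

Day 7 falls in week ⌈7/7⌉ of the month.
Days 1–7 hold the 1st Sunday, 8–14 the 2nd, 15–21 the 3rd, 22–28 the 4th, 29–31 the 5th.
7 is in the range for the 1st.

1st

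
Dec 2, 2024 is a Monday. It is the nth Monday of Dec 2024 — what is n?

1st

Day 2 falls in week ⌈2/7⌉ of the month.
Days 1–7 hold the 1st Monday, 8–14 the 2nd, 15–21 the 3rd, 22–28 the 4th, 29–31 the 5th.
2 is in the range for the 1st.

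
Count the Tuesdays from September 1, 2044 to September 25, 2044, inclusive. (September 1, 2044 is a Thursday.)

September 1, 2044 is a Thursday; the first Tuesday on or after it is September 6, 2044 (5 days later).
From September 6, 2044 to September 25, 2044 is 25 − 6 = 19 days.
19 ÷ 7 = 2 full weeks with remainder 5, so 2 more Tuesdays after the first → 3.

3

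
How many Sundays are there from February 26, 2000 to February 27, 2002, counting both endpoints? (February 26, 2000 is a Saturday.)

February 26, 2000 is a Saturday; the first Sunday on or after it is February 27, 2000 (1 day later).
From February 27, 2000 to February 27, 2002: 308 + 365 + 58 = 731 days (rest of 2000, 2001, to February 27, 2002 in 2002).
731 ÷ 7 = 104 full weeks with remainder 3, so 104 more Sundays after the first → 105.

105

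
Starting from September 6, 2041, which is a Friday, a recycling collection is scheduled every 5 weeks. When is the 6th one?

The 6th occurrence is 5 intervals after the first: 5 × 35 = 175 days after September 6, 2041.
September has 30 days — 24 days to the end of September leaves 151.
October has 31 days (120 left).
November has 30 days (90 left).
December has 31 days (59 left).
January has 31 days (28 left).
28 days into February → February 28, 2042.

February 28, 2042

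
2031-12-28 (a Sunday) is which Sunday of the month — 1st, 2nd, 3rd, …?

Day 28 falls in week ⌈28/7⌉ of the month.
Days 1–7 hold the 1st Sunday, 8–14 the 2nd, 15–21 the 3rd, 22–28 the 4th, 29–31 the 5th.
28 is in the range for the 4th.

4th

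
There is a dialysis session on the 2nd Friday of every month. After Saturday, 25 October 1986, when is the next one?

October 1986 starts on a Wednesday; its first Friday is the 3rd, so the 2nd Friday is the 10th — 10 October 1986.
That is not after 25 October 1986, so look at November 1986.
November 1986 starts on a Saturday; its first Friday is the 7th, so the 2nd Friday is the 14th — 14 November 1986.

14 November 1986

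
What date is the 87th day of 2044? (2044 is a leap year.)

2044-03-27

January has 31 days (87 − 31 = 56 remain).
February has 29 days (56 − 29 = 27 remain).
27 into March → March 27.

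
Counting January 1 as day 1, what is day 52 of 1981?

January has 31 days (52 − 31 = 21 remain).
21 into February → February 21.

1981-02-21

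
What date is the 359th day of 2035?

25 December 2035

January has 31 days (359 − 31 = 328 remain).
February has 28 days (328 − 28 = 300 remain).
March has 31 days (300 − 31 = 269 remain).
April has 30 days (269 − 30 = 239 remain).
May has 31 days (239 − 31 = 208 remain).
June has 30 days (208 − 30 = 178 remain).
July has 31 days (178 − 31 = 147 remain).
August has 31 days (147 − 31 = 116 remain).
September has 30 days (116 − 30 = 86 remain).
October has 31 days (86 − 31 = 55 remain).
November has 30 days (55 − 30 = 25 remain).
25 into December → December 25.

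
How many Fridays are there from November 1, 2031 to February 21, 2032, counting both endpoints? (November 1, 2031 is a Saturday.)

November 1, 2031 is a Saturday; the first Friday on or after it is November 7, 2031 (6 days later).
From November 7, 2031 to February 21, 2032: 23 + 31 + 31 + 21 = 106 days (rest of November, December, January, February).
106 ÷ 7 = 15 full weeks with remainder 1, so 15 more Fridays after the first → 16.

16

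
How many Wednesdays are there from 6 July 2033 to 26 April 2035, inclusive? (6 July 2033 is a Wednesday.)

95

6 July 2033 is a Wednesday; the first Wednesday on or after it is 6 July 2033.
From 6 July 2033 to 26 April 2035: 178 + 365 + 116 = 659 days (rest of 2033, 2034, to 26 April 2035 in 2035).
659 ÷ 7 = 94 full weeks with remainder 1, so 94 more Wednesdays after the first → 95.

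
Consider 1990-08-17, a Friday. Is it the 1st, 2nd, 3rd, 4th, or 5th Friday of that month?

Day 17 falls in week ⌈17/7⌉ of the month.
Days 1–7 hold the 1st Friday, 8–14 the 2nd, 15–21 the 3rd, 22–28 the 4th, 29–31 the 5th.
17 is in the range for the 3rd.

3rd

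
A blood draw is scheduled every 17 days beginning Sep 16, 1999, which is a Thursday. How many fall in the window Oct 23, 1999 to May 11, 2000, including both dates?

Occurrences land 17·i days after Sep 16, 1999 for i = 0, 1, 2, …
Oct 23, 1999 is 37 days after the start; 37 ÷ 17 = 2 remainder 3; since the remainder is 3, round up to i = 3. First occurrence in the window: #4 on Nov 6, 1999 (3×17 = 51 days in).
May 11, 2000 is 238 days after the start; 238 ÷ 17 = 14 remainder 0. Last occurrence in the window: #15 on May 11, 2000.
Occurrences #4 through #15: 12 in total.

12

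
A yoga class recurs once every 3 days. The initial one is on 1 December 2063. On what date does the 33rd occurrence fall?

6 March 2064

The 33rd occurrence is 32 intervals after the first: 32 × 3 = 96 days after 1 December 2063.
December has 31 days — 30 days to the end of December leaves 66.
January has 31 days (35 left).
February has 29 days (6 left).
6 days into March → 6 March 2064.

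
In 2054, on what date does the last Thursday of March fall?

March 2054 begins on a Sunday, so the first Thursday is March 5 (4 days later).
March 2054 has 31 days. Adding weeks: 5, 12, 19, 26 — the last one ≤ 31 is the 26th.

March 26, 2054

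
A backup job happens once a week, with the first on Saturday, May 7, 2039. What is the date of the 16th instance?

The 16th occurrence is 15 intervals after the first: 15 × 7 = 105 days after May 7, 2039.
May has 31 days — 24 days to the end of May leaves 81.
Jun has 30 days (51 left).
Jul has 31 days (20 left).
20 days into Aug → Aug 20, 2039.

Aug 20, 2039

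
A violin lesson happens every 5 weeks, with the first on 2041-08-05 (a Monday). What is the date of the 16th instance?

The 16th occurrence is 15 intervals after the first: 15 × 35 = 525 days after 2041-08-05.
August has 31 days — 26 days to the end of August leaves 499.
From end of August to end of 2041 is 122 days (377 left).
2042 has 365 days (12 left).
12 days into January → 2043-01-12.

2043-01-12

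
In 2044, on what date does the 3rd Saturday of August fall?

2044-08-20

August 2044 begins on a Monday, so the first Saturday is August 6 (5 days later).
The 3rd Saturday is 2 weeks later: 6 + 14 = 20.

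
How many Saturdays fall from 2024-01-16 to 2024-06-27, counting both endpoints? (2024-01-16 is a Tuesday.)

2024-01-16 is a Tuesday; the first Saturday on or after it is 2024-01-20 (4 days later).
From 2024-01-20 to 2024-06-27: 11 + 29 + 31 + 30 + 31 + 27 = 159 days (rest of January, February, March, April, May, June).
159 ÷ 7 = 22 full weeks with remainder 5, so 22 more Saturdays after the first → 23.

23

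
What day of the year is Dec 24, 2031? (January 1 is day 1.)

358

Days in months before Dec: 31 + 28 + 31 + 30 + 31 + 30 + 31 + 31 + 30 + 31 + 30 = 334.
Plus 24 days into Dec → day 358.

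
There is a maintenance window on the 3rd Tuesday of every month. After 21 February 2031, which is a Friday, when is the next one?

February 2031 starts on a Saturday; its first Tuesday is the 4th, so the 3rd Tuesday is the 18th — 18 February 2031.
That is not after 21 February 2031, so look at March 2031.
March 2031 starts on a Saturday; its first Tuesday is the 4th, so the 3rd Tuesday is the 18th — 18 March 2031.

18 March 2031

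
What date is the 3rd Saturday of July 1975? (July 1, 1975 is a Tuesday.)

1975-07-19

July 1975 begins on a Tuesday, so the first Saturday is July 5 (4 days later).
The 3rd Saturday is 2 weeks later: 5 + 14 = 19.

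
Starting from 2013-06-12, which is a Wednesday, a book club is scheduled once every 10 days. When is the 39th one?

The 39th occurrence is 38 intervals after the first: 38 × 10 = 380 days after 2013-06-12.
June has 30 days — 18 days to the end of June leaves 362.
July has 31 days (331 left).
August has 31 days (300 left).
September has 30 days (270 left).
October has 31 days (239 left).
November has 30 days (209 left).
December has 31 days (178 left).
January has 31 days (147 left).
February has 28 days (119 left).
March has 31 days (88 left).
April has 30 days (58 left).
May has 31 days (27 left).
27 days into June → 2014-06-27.

2014-06-27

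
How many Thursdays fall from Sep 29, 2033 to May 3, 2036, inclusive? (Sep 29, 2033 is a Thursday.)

Sep 29, 2033 is a Thursday; the first Thursday on or after it is Sep 29, 2033.
From Sep 29, 2033 to May 3, 2036: 93 + 365 + 365 + 124 = 947 days (rest of 2033, 2034, 2035, to May 3, 2036 in 2036).
947 ÷ 7 = 135 full weeks with remainder 2, so 135 more Thursdays after the first → 136.

136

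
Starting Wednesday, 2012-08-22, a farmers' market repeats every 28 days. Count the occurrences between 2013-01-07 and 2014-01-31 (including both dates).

Occurrences land 28·i days after 2012-08-22 for i = 0, 1, 2, …
2013-01-07 is 138 days after the start; 138 ÷ 28 = 4 remainder 26; since the remainder is 26, round up to i = 5. First occurrence in the window: #6 on 2013-01-09 (5×28 = 140 days in).
2014-01-31 is 527 days after the start; 527 ÷ 28 = 18 remainder 23. Last occurrence in the window: #19 on 2014-01-08.
Occurrences #6 through #19: 14 in total.

14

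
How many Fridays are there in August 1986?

5

August 1, 1986 is a Friday; the first Friday on or after it is August 1, 1986.
From August 1, 1986 to August 31, 1986 is 31 − 1 = 30 days.
30 ÷ 7 = 4 full weeks with remainder 2, so 4 more Fridays after the first → 5.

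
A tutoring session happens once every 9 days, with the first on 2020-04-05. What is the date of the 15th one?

The 15th occurrence is 14 intervals after the first: 14 × 9 = 126 days after 2020-04-05.
April has 30 days — 25 days to the end of April leaves 101.
May has 31 days (70 left).
June has 30 days (40 left).
July has 31 days (9 left).
9 days into August → 2020-08-09.

2020-08-09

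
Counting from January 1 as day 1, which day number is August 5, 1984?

218

Days in months before August: 31 + 29 + 31 + 30 + 31 + 30 + 31 = 213.
Plus 5 days into August → day 218.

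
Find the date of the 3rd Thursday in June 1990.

The first Thursday of June 1990 is June 7.
The 3rd Thursday is 2 weeks later: 7 + 14 = 21.

21 June 1990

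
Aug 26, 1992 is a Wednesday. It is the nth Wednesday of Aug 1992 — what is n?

Day 26 falls in week ⌈26/7⌉ of the month.
Days 1–7 hold the 1st Wednesday, 8–14 the 2nd, 15–21 the 3rd, 22–28 the 4th, 29–31 the 5th.
26 is in the range for the 4th.

4th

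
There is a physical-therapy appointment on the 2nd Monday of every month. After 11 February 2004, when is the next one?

February 2004 starts on a Sunday; its first Monday is the 2nd, so the 2nd Monday is the 9th — 9 February 2004.
That is not after 11 February 2004, so look at March 2004.
March 2004 starts on a Monday; its first Monday is the 1st, so the 2nd Monday is the 8th — 8 March 2004.

8 March 2004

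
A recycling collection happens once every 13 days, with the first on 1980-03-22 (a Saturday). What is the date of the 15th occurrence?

The 15th occurrence is 14 intervals after the first: 14 × 13 = 182 days after 1980-03-22.
March has 31 days — 9 days to the end of March leaves 173.
April has 30 days (143 left).
May has 31 days (112 left).
June has 30 days (82 left).
July has 31 days (51 left).
August has 31 days (20 left).
20 days into September → 1980-09-20.

1980-09-20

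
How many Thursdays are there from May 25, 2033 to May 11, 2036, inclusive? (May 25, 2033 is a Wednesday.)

May 25, 2033 is a Wednesday; the first Thursday on or after it is May 26, 2033 (1 day later).
From May 26, 2033 to May 11, 2036: 219 + 365 + 365 + 132 = 1081 days (rest of 2033, 2034, 2035, to May 11, 2036 in 2036).
1081 ÷ 7 = 154 full weeks with remainder 3, so 154 more Thursdays after the first → 155.

155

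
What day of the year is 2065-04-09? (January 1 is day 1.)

Days in months before April: 31 + 28 + 31 = 90.
Plus 9 days into April → day 99.

99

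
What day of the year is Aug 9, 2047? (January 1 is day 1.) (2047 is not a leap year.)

Days in months before Aug: 31 + 28 + 31 + 30 + 31 + 30 + 31 = 212.
Plus 9 days into Aug → day 221.

221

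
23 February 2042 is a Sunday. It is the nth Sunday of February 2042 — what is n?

4th

Day 23 falls in week ⌈23/7⌉ of the month.
Days 1–7 hold the 1st Sunday, 8–14 the 2nd, 15–21 the 3rd, 22–28 the 4th, 29–31 the 5th.
23 is in the range for the 4th.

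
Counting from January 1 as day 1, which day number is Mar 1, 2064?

Days in months before Mar: 31 + 29 = 60.
Plus 1 day into Mar → day 61.

61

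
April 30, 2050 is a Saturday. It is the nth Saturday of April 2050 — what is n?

5th

Day 30 falls in week ⌈30/7⌉ of the month.
Days 1–7 hold the 1st Saturday, 8–14 the 2nd, 15–21 the 3rd, 22–28 the 4th, 29–31 the 5th.
30 is in the range for the 5th.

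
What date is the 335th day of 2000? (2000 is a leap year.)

Jan has 31 days (335 − 31 = 304 remain).
Feb has 29 days (304 − 29 = 275 remain).
Mar has 31 days (275 − 31 = 244 remain).
Apr has 30 days (244 − 30 = 214 remain).
May has 31 days (214 − 31 = 183 remain).
Jun has 30 days (183 − 30 = 153 remain).
Jul has 31 days (153 − 31 = 122 remain).
Aug has 31 days (122 − 31 = 91 remain).
Sep has 30 days (91 − 30 = 61 remain).
Oct has 31 days (61 − 31 = 30 remain).
30 into Nov → Nov 30.

Nov 30, 2000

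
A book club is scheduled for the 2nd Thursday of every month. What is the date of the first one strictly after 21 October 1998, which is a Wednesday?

October 1998 starts on a Thursday; its first Thursday is the 1st, so the 2nd Thursday is the 8th — 8 October 1998.
That is not after 21 October 1998, so look at November 1998.
November 1998 starts on a Sunday; its first Thursday is the 5th, so the 2nd Thursday is the 12th — 12 November 1998.

12 November 1998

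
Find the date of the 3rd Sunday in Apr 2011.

Apr 17, 2011

Apr 2011 begins on a Friday, so the first Sunday is Apr 3 (2 days later).
The 3rd Sunday is 2 weeks later: 3 + 14 = 17.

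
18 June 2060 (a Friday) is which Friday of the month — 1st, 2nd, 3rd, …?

3rd

Day 18 falls in week ⌈18/7⌉ of the month.
Days 1–7 hold the 1st Friday, 8–14 the 2nd, 15–21 the 3rd, 22–28 the 4th, 29–31 the 5th.
18 is in the range for the 3rd.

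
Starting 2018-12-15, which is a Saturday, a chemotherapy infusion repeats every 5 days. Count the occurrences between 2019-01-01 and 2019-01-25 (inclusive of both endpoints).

5

Occurrences land 5·i days after 2018-12-15 for i = 0, 1, 2, …
2019-01-01 is 17 days after the start; 17 ÷ 5 = 3 remainder 2; since the remainder is 2, round up to i = 4. First occurrence in the window: #5 on 2019-01-04 (4×5 = 20 days in).
2019-01-25 is 41 days after the start; 41 ÷ 5 = 8 remainder 1. Last occurrence in the window: #9 on 2019-01-24.
Occurrences #5 through #9: 5 in total.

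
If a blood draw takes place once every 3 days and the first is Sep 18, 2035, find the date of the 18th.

Nov 8, 2035

The 18th occurrence is 17 intervals after the first: 17 × 3 = 51 days after Sep 18, 2035.
Sep has 30 days — 12 days to the end of Sep leaves 39.
Oct has 31 days (8 left).
8 days into Nov → Nov 8, 2035.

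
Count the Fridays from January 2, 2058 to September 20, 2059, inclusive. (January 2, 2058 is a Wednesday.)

90

January 2, 2058 is a Wednesday; the first Friday on or after it is January 4, 2058 (2 days later).
From January 4, 2058 to September 20, 2059: 361 + 263 = 624 days (rest of 2058, to September 20, 2059 in 2059).
624 ÷ 7 = 89 full weeks with remainder 1, so 89 more Fridays after the first → 90.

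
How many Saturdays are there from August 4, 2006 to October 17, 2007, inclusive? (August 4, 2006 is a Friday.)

August 4, 2006 is a Friday; the first Saturday on or after it is August 5, 2006 (1 day later).
From August 5, 2006 to October 17, 2007: 148 + 290 = 438 days (rest of 2006, to October 17, 2007 in 2007).
438 ÷ 7 = 62 full weeks with remainder 4, so 62 more Saturdays after the first → 63.

63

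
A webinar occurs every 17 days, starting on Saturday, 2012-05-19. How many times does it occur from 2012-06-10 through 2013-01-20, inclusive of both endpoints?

13

Occurrences land 17·i days after 2012-05-19 for i = 0, 1, 2, …
2012-06-10 is 22 days after the start; 22 ÷ 17 = 1 remainder 5; since the remainder is 5, round up to i = 2. First occurrence in the window: #3 on 2012-06-22 (2×17 = 34 days in).
2013-01-20 is 246 days after the start; 246 ÷ 17 = 14 remainder 8. Last occurrence in the window: #15 on 2013-01-12.
Occurrences #3 through #15: 13 in total.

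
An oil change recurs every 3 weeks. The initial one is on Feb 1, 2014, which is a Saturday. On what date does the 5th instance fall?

Apr 26, 2014

The 5th occurrence is 4 intervals after the first: 4 × 21 = 84 days after Feb 1, 2014.
Feb has 28 days — 27 days to the end of Feb leaves 57.
Mar has 31 days (26 left).
26 days into Apr → Apr 26, 2014.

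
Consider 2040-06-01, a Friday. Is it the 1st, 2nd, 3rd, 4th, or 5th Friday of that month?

1st

Day 1 falls in week ⌈1/7⌉ of the month.
Days 1–7 hold the 1st Friday, 8–14 the 2nd, 15–21 the 3rd, 22–28 the 4th, 29–31 the 5th.
1 is in the range for the 1st.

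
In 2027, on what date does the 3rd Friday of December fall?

The first Friday of December 2027 is December 3.
The 3rd Friday is 2 weeks later: 3 + 14 = 17.

2027-12-17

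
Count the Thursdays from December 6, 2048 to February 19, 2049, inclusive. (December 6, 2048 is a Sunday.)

11

December 6, 2048 is a Sunday; the first Thursday on or after it is December 10, 2048 (4 days later).
From December 10, 2048 to February 19, 2049: 21 + 31 + 19 = 71 days (rest of December, January, February).
71 ÷ 7 = 10 full weeks with remainder 1, so 10 more Thursdays after the first → 11.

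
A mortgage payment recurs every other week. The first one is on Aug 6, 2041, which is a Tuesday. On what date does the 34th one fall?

The 34th occurrence is 33 intervals after the first: 33 × 14 = 462 days after Aug 6, 2041.
Aug has 31 days — 25 days to the end of Aug leaves 437.
From end of Aug to end of 2041 is 122 days (315 left).
Jan has 31 days (284 left).
Feb has 28 days (256 left).
Mar has 31 days (225 left).
Apr has 30 days (195 left).
May has 31 days (164 left).
Jun has 30 days (134 left).
Jul has 31 days (103 left).
Aug has 31 days (72 left).
Sep has 30 days (42 left).
Oct has 31 days (11 left).
11 days into Nov → Nov 11, 2042.

Nov 11, 2042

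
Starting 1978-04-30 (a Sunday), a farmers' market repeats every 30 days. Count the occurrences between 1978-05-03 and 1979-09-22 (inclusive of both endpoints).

17

Occurrences land 30·i days after 1978-04-30 for i = 0, 1, 2, …
1978-05-03 is 3 days after the start; 3 ÷ 30 = 0 remainder 3; since the remainder is 3, round up to i = 1. First occurrence in the window: #2 on 1978-05-30 (1×30 = 30 days in).
1979-09-22 is 510 days after the start; 510 ÷ 30 = 17 remainder 0. Last occurrence in the window: #18 on 1979-09-22.
Occurrences #2 through #18: 17 in total.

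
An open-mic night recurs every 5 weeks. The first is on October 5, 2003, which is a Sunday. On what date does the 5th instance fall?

The 5th occurrence is 4 intervals after the first: 4 × 35 = 140 days after October 5, 2003.
October has 31 days — 26 days to the end of October leaves 114.
November has 30 days (84 left).
December has 31 days (53 left).
January has 31 days (22 left).
22 days into February → February 22, 2004.

February 22, 2004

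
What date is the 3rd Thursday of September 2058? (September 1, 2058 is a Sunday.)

September 19, 2058

September 2058 begins on a Sunday, so the first Thursday is September 5 (4 days later).
The 3rd Thursday is 2 weeks later: 5 + 14 = 19.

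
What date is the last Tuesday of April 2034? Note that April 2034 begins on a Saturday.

April 2034 begins on a Saturday, so the first Tuesday is April 4 (3 days later).
April 2034 has 30 days. Adding weeks: 4, 11, 18, 25 — the last one ≤ 30 is the 25th.

2034-04-25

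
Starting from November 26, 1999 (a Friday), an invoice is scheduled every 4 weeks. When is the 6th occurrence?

April 14, 2000

The 6th occurrence is 5 intervals after the first: 5 × 28 = 140 days after November 26, 1999.
November has 30 days — 4 days to the end of November leaves 136.
December has 31 days (105 left).
January has 31 days (74 left).
February has 29 days (45 left).
March has 31 days (14 left).
14 days into April → April 14, 2000.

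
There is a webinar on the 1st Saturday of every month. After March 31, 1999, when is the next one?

March 1999 starts on a Monday, so its 1st Saturday is March 6, 1999 (5 days in).
That is not after March 31, 1999, so look at April 1999.
April 1999 starts on a Thursday, so its 1st Saturday is April 3, 1999 (2 days in).

April 3, 1999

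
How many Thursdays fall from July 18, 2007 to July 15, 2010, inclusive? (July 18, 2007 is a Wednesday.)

157

July 18, 2007 is a Wednesday; the first Thursday on or after it is July 19, 2007 (1 day later).
From July 19, 2007 to July 15, 2010: 165 + 366 + 365 + 196 = 1092 days (rest of 2007, 2008, 2009, to July 15, 2010 in 2010).
1092 ÷ 7 = 156 full weeks with remainder 0, so 156 more Thursdays after the first → 157.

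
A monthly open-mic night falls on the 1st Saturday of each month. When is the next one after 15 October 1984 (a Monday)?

October 1984 starts on a Monday, so its 1st Saturday is 6 October 1984 (5 days in).
That is not after 15 October 1984, so look at November 1984.
November 1984 starts on a Thursday, so its 1st Saturday is 3 November 1984 (2 days in).

3 November 1984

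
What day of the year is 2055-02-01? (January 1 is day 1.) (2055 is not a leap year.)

32

Days in months before February: 31 = 31.
Plus 1 day into February → day 32.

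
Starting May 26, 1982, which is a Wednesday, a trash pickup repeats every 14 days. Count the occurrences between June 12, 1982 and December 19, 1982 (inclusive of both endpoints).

13

Occurrences land 14·i days after May 26, 1982 for i = 0, 1, 2, …
June 12, 1982 is 17 days after the start; 17 ÷ 14 = 1 remainder 3; since the remainder is 3, round up to i = 2. First occurrence in the window: #3 on June 23, 1982 (2×14 = 28 days in).
December 19, 1982 is 207 days after the start; 207 ÷ 14 = 14 remainder 11. Last occurrence in the window: #15 on December 8, 1982.
Occurrences #3 through #15: 13 in total.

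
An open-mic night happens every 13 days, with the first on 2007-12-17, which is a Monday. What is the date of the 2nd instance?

The 2nd occurrence is 1 interval after the first: 1 × 13 = 13 days after 2007-12-17.
13 days later is 2007-12-30.

2007-12-30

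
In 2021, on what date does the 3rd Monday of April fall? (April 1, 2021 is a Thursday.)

April 19, 2021

April 2021 begins on a Thursday, so the first Monday is April 5 (4 days later).
The 3rd Monday is 2 weeks later: 5 + 14 = 19.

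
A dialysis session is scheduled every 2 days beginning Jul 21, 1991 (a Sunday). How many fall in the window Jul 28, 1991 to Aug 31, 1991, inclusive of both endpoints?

17

Occurrences land 2·i days after Jul 21, 1991 for i = 0, 1, 2, …
Jul 28, 1991 is 7 days after the start; 7 ÷ 2 = 3 remainder 1; since the remainder is 1, round up to i = 4. First occurrence in the window: #5 on Jul 29, 1991 (4×2 = 8 days in).
Aug 31, 1991 is 41 days after the start; 41 ÷ 2 = 20 remainder 1. Last occurrence in the window: #21 on Aug 30, 1991.
Occurrences #5 through #21: 17 in total.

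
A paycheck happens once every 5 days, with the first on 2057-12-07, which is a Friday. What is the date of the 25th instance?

2058-04-06

The 25th occurrence is 24 intervals after the first: 24 × 5 = 120 days after 2057-12-07.
December has 31 days — 24 days to the end of December leaves 96.
January has 31 days (65 left).
February has 28 days (37 left).
March has 31 days (6 left).
6 days into April → 2058-04-06.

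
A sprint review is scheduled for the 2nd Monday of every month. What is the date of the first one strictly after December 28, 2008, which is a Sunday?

December 2008 starts on a Monday; its first Monday is the 1st, so the 2nd Monday is the 8th — December 8, 2008.
That is not after December 28, 2008, so look at January 2009.
January 2009 starts on a Thursday; its first Monday is the 5th, so the 2nd Monday is the 12th — January 12, 2009.

January 12, 2009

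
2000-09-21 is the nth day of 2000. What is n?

Days in months before September: 31 + 29 + 31 + 30 + 31 + 30 + 31 + 31 = 244.
Plus 21 days into September → day 265.

265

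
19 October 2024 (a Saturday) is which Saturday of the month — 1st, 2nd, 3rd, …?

3rd

Day 19 falls in week ⌈19/7⌉ of the month.
Days 1–7 hold the 1st Saturday, 8–14 the 2nd, 15–21 the 3rd, 22–28 the 4th, 29–31 the 5th.
19 is in the range for the 3rd.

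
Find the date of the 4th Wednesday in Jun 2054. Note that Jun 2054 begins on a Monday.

Jun 2054 begins on a Monday, so the first Wednesday is Jun 3 (2 days later).
The 4th Wednesday is 3 weeks later: 3 + 21 = 24.

Jun 24, 2054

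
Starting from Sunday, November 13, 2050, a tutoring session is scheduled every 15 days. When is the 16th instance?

June 26, 2051

The 16th occurrence is 15 intervals after the first: 15 × 15 = 225 days after November 13, 2050.
November has 30 days — 17 days to the end of November leaves 208.
December has 31 days (177 left).
January has 31 days (146 left).
February has 28 days (118 left).
March has 31 days (87 left).
April has 30 days (57 left).
May has 31 days (26 left).
26 days into June → June 26, 2051.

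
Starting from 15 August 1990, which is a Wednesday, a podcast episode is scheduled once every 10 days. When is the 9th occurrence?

3 November 1990

The 9th occurrence is 8 intervals after the first: 8 × 10 = 80 days after 15 August 1990.
August has 31 days — 16 days to the end of August leaves 64.
September has 30 days (34 left).
October has 31 days (3 left).
3 days into November → 3 November 1990.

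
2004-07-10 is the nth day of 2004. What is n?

Days in months before July: 31 + 29 + 31 + 30 + 31 + 30 = 182.
Plus 10 days into July → day 192.

192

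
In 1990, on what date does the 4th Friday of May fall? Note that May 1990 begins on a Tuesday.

May 1990 begins on a Tuesday, so the first Friday is May 4 (3 days later).
The 4th Friday is 3 weeks later: 4 + 21 = 25.

25 May 1990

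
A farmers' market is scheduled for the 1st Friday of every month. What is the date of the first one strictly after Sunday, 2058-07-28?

2058-08-02

July 2058 starts on a Monday, so its 1st Friday is 2058-07-05 (4 days in).
That is not after 2058-07-28, so look at August 2058.
August 2058 starts on a Thursday, so its 1st Friday is 2058-08-02 (1 day in).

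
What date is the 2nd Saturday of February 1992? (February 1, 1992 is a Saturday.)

1992-02-08

February 1992 begins on a Saturday, so the first Saturday is February 1.
The 2nd Saturday is 1 weeks later: 1 + 7 = 8.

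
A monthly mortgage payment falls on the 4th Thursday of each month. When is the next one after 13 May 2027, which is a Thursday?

May 2027 starts on a Saturday; its first Thursday is the 6th, so the 4th Thursday is the 27th — 27 May 2027.
27 May 2027 is after 13 May 2027, so that is the next one.

27 May 2027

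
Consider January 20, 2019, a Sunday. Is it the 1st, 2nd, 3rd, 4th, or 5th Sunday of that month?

3rd

Day 20 falls in week ⌈20/7⌉ of the month.
Days 1–7 hold the 1st Sunday, 8–14 the 2nd, 15–21 the 3rd, 22–28 the 4th, 29–31 the 5th.
20 is in the range for the 3rd.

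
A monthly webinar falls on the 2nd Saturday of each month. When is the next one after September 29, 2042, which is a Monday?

October 11, 2042

September 2042 starts on a Monday; its first Saturday is the 6th, so the 2nd Saturday is the 13th — September 13, 2042.
That is not after September 29, 2042, so look at October 2042.
October 2042 starts on a Wednesday; its first Saturday is the 4th, so the 2nd Saturday is the 11th — October 11, 2042.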